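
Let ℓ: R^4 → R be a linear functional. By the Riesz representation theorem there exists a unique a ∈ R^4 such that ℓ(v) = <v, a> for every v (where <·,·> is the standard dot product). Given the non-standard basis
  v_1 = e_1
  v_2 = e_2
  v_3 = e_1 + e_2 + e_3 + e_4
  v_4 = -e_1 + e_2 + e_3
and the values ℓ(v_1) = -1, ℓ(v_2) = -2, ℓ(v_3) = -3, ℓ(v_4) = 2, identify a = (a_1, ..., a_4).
a = (-1, -2, 3, -3)

Write a = (a_1, ..., a_4) in the standard basis. For each basis vector v_i, ℓ(v_i) = <v_i, a> is a linear equation in the a_j's. Collect the n equations into a matrix system V a = ℓ, where row i of V is v_i (expressed in the standard basis). Since V is invertible (lower-triangular with 1s on the diagonal, up to permutation), solve by back-substitution:
  V =
[[1, 0, 0, 0],
 [0, 1, 0, 0],
 [1, 1, 1, 1],
 [-1, 1, 1, 0]]
  V a = (-1, -2, -3, 2)
Solving gives a = (-1, -2, 3, -3).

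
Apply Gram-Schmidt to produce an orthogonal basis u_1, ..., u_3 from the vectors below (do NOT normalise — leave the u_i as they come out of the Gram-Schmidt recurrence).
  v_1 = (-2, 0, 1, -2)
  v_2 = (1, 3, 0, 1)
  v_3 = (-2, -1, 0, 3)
Orthogonal basis:
  u_1 = (-2, 0, 1, -2)
  u_2 = (1/9, 3, 4/9, 1/9)
  u_3 = (-200/83, -5/83, 30/83, 215/83)

Apply the Gram-Schmidt recurrence
  u_1 = v_1
  u_i = v_i − Σ_{j<i} ((v_i · u_j) / (u_j · u_j)) · u_j.

Step by step this gives:
  u_1 = (-2, 0, 1, -2)
  u_2 = (1/9, 3, 4/9, 1/9)
  u_3 = (-200/83, -5/83, 30/83, 215/83)

Orthogonality check:
  u_2 · u_1 = 0 (should be 0)
  u_3 · u_1 = 0 (should be 0)
  u_3 · u_2 = 0 (should be 0)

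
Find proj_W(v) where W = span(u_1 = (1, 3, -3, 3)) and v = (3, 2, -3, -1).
proj_W(v) = (15/28, 45/28, -45/28, 45/28)

Set up U = [u_1 | ... | u_1] ∈ R^(4×1). The projector onto W = col(U) is P = U (U^T U)^(-1) U^T.
Compute U^T U =
  [28],
and U^T v = (15).
Solve U^T U · c = U^T v for the coefficients: c = (15/28). The projection is proj_W(v) = U c.
Check: (v - proj_W(v)) · u_1 = 0  (should be 0).
Result: proj_W(v) = (15/28, 45/28, -45/28, 45/28).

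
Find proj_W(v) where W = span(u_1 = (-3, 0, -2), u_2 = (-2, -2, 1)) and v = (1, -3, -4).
proj_W(v) = (-95/101, 40/101, -110/101)

Set up U = [u_1 | ... | u_2] ∈ R^(3×2). The projector onto W = col(U) is P = U (U^T U)^(-1) U^T.
Compute U^T U =
  [13, 4]
  [4, 9],
and U^T v = (5, 0).
Solve U^T U · c = U^T v for the coefficients: c = (45/101, -20/101). The projection is proj_W(v) = U c.
Check: (v - proj_W(v)) · u_1 = 0  (should be 0).
Check: (v - proj_W(v)) · u_2 = 0  (should be 0).
Result: proj_W(v) = (-95/101, 40/101, -110/101).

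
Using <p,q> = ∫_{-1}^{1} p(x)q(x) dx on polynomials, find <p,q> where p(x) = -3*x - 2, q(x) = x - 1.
<p,q> = 2

Expand the product: p(x)·q(x) = -3*x^2 + x + 2.
∫_{-1}^{1} of each monomial x^k gives [2/(k+1) if k even, 0 if k odd]. Integrating term-by-term (or equivalently evaluating the antiderivative F(x) = -x^3 + x^2/2 + 2*x at the endpoints):
  F(1) − F(−1) = 3/2 − (-1/2) = 2.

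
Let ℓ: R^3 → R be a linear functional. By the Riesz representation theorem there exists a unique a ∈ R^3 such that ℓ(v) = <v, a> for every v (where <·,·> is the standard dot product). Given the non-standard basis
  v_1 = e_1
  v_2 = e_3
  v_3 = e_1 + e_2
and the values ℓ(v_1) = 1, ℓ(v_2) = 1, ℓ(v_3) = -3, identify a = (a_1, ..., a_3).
a = (1, -4, 1)

Write a = (a_1, ..., a_3) in the standard basis. For each basis vector v_i, ℓ(v_i) = <v_i, a> is a linear equation in the a_j's. Collect the n equations into a matrix system V a = ℓ, where row i of V is v_i (expressed in the standard basis). Since V is invertible (lower-triangular with 1s on the diagonal, up to permutation), solve by back-substitution:
  V =
[[1, 0, 0],
 [0, 0, 1],
 [1, 1, 0]]
  V a = (1, 1, -3)
Solving gives a = (1, -4, 1).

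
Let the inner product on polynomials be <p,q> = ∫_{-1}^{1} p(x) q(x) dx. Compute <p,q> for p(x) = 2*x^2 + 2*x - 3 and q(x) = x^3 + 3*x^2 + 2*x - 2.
<p,q> = 46/5

Expand the product: p(x)·q(x) = 2*x^5 + 8*x^4 + 7*x^3 - 9*x^2 - 10*x + 6.
∫_{-1}^{1} of each monomial x^k gives [2/(k+1) if k even, 0 if k odd]. Integrating term-by-term (or equivalently evaluating the antiderivative F(x) = x^6/3 + 8*x^5/5 + 7*x^4/4 - 3*x^3 - 5*x^2 + 6*x at the endpoints):
  F(1) − F(−1) = 101/60 − (-451/60) = 46/5.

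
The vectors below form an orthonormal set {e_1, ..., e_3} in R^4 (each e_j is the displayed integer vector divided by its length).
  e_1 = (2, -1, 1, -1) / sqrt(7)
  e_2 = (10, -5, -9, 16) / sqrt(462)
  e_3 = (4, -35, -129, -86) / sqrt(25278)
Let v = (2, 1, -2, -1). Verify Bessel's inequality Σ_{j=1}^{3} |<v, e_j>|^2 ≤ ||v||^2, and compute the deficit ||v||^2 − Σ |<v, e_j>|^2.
Σ |<v, e_j>|^2 = 1981/383; ||v||^2 = 10; deficit = 1849/383

Write each e_j = u_j / sqrt(<u_j, u_j>) where u_j is the displayed integer vector. Then <v, e_j> = <v, u_j> / sqrt(<u_j, u_j>), so |<v, e_j>|^2 = <v, u_j>^2 / <u_j, u_j>.
Coefficients: <v, e_1> = 2/sqrt(7), <v, e_2> = 17/sqrt(462), <v, e_3> = 317/sqrt(25278).
Square and sum: Σ |<v, e_j>|^2 = 1981/383.
Compute ||v||^2 = v·v = 10.
Deficit = 10 − 1981/383 = 1849/383 ≥ 0, confirming Bessel's inequality. (The deficit equals ||v − Σ <v,e_j> e_j||^2, the squared distance from v to span{e_j}.)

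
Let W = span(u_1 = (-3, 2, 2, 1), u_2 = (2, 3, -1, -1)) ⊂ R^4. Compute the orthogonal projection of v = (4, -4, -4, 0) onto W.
proj_W(v) = (364/87, -364/87, -84/29, -112/87)

Set up U = [u_1 | ... | u_2] ∈ R^(4×2). The projector onto W = col(U) is P = U (U^T U)^(-1) U^T.
Compute U^T U =
  [18, -3]
  [-3, 15],
and U^T v = (-28, 0).
Solve U^T U · c = U^T v for the coefficients: c = (-140/87, -28/87). The projection is proj_W(v) = U c.
Check: (v - proj_W(v)) · u_1 = 0  (should be 0).
Check: (v - proj_W(v)) · u_2 = 0  (should be 0).
Result: proj_W(v) = (364/87, -364/87, -84/29, -112/87).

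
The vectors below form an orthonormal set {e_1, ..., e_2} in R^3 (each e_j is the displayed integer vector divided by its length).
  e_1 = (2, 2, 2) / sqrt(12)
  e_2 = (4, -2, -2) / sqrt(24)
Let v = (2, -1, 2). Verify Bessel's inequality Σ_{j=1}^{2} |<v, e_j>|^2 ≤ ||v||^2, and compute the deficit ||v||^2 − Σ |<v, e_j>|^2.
Σ |<v, e_j>|^2 = 9/2; ||v||^2 = 9; deficit = 9/2

Write each e_j = u_j / sqrt(<u_j, u_j>) where u_j is the displayed integer vector. Then <v, e_j> = <v, u_j> / sqrt(<u_j, u_j>), so |<v, e_j>|^2 = <v, u_j>^2 / <u_j, u_j>.
Coefficients: <v, e_1> = 6/sqrt(12), <v, e_2> = 6/sqrt(24).
Square and sum: Σ |<v, e_j>|^2 = 9/2.
Compute ||v||^2 = v·v = 9.
Deficit = 9 − 9/2 = 9/2 ≥ 0, confirming Bessel's inequality. (The deficit equals ||v − Σ <v,e_j> e_j||^2, the squared distance from v to span{e_j}.)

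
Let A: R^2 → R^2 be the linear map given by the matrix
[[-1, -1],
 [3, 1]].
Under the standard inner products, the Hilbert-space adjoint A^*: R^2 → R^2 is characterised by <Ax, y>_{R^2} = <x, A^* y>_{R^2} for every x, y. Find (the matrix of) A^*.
A^* = A^T =
[[-1, 3],
 [-1, 1]]

For real matrices with standard dot products, the defining identity <Ax, y> = <x, A^* y> gives (Ax)^T y = x^T (A^*) y, i.e. x^T A^T y = x^T (A^*) y. Since this holds for all x, y, we must have A^* = A^T. Therefore
A^* =
[[-1, 3],
 [-1, 1]].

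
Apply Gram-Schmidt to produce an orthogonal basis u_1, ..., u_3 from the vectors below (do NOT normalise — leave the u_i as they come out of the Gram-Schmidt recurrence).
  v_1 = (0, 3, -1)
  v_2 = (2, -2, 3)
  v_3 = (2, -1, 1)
Orthogonal basis:
  u_1 = (0, 3, -1)
  u_2 = (2, 7/10, 21/10)
  u_3 = (70/89, -20/89, -60/89)

Apply the Gram-Schmidt recurrence
  u_1 = v_1
  u_i = v_i − Σ_{j<i} ((v_i · u_j) / (u_j · u_j)) · u_j.

Step by step this gives:
  u_1 = (0, 3, -1)
  u_2 = (2, 7/10, 21/10)
  u_3 = (70/89, -20/89, -60/89)

Orthogonality check:
  u_2 · u_1 = 0 (should be 0)
  u_3 · u_1 = 0 (should be 0)
  u_3 · u_2 = 0 (should be 0)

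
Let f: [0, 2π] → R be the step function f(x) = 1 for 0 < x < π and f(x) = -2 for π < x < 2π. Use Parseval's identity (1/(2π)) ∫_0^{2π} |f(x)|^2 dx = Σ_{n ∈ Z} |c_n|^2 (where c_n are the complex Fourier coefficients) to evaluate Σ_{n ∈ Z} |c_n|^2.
Σ |c_n|^2 = 5/2

Parseval equates the L^2 energy of f (normalised by 1/(2π)) with the ℓ^2 sum of its Fourier coefficients: (1/(2π)) ∫_0^{2π} |f|^2 = Σ |c_n|^2.
Compute the left side: (1/(2π)) [∫_0^π 1^2 dx + ∫_π^{2π} (-2)^2 dx] = (1/(2π)) · (1π + 4π) = (1 + 4)/2 = 5/2.
So Σ_{n ∈ Z} |c_n|^2 = 5/2.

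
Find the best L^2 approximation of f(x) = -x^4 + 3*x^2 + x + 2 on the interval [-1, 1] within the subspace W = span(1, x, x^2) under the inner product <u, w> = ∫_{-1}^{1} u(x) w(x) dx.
g(x) = 15*x^2/7 + x + 73/35

The best approximation g ∈ W is the orthogonal projection of f onto W. Writing g = a_0 + a_1 x + a_2 x^2, the coefficients solve the normal equations G · a = b where
  G_{ij} = <φ_i, φ_j> and b_i = <f, φ_i>, with φ_0 = 1, φ_1 = x, φ_2 = x^2.
G =
  [2, 0, 2/3]
  [0, 2/3, 0]
  [2/3, 0, 2/5],
b = (28/5, 2/3, 236/105).
Solving gives a_0 = 73/35, a_1 = 1, a_2 = 15/7, so
  g(x) = 15*x^2/7 + x + 73/35.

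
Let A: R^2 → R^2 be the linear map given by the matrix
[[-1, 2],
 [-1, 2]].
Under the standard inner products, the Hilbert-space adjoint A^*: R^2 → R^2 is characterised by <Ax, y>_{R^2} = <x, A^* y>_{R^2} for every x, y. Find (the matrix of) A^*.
A^* = A^T =
[[-1, -1],
 [2, 2]]

For real matrices with standard dot products, the defining identity <Ax, y> = <x, A^* y> gives (Ax)^T y = x^T (A^*) y, i.e. x^T A^T y = x^T (A^*) y. Since this holds for all x, y, we must have A^* = A^T. Therefore
A^* =
[[-1, -1],
 [2, 2]].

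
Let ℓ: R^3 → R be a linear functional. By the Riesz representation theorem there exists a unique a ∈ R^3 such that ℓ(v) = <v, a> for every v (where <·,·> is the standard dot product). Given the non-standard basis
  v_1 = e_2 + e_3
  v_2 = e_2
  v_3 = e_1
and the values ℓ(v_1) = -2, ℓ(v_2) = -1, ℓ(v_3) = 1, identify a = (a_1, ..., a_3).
a = (1, -1, -1)

Write a = (a_1, ..., a_3) in the standard basis. For each basis vector v_i, ℓ(v_i) = <v_i, a> is a linear equation in the a_j's. Collect the n equations into a matrix system V a = ℓ, where row i of V is v_i (expressed in the standard basis). Since V is invertible (lower-triangular with 1s on the diagonal, up to permutation), solve by back-substitution:
  V =
[[0, 1, 1],
 [0, 1, 0],
 [1, 0, 0]]
  V a = (-2, -1, 1)
Solving gives a = (1, -1, -1).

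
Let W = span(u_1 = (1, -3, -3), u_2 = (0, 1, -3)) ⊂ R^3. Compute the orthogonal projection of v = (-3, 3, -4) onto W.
proj_W(v) = (-45/77, 555/154, -585/154)

Set up U = [u_1 | ... | u_2] ∈ R^(3×2). The projector onto W = col(U) is P = U (U^T U)^(-1) U^T.
Compute U^T U =
  [19, 6]
  [6, 10],
and U^T v = (0, 15).
Solve U^T U · c = U^T v for the coefficients: c = (-45/77, 285/154). The projection is proj_W(v) = U c.
Check: (v - proj_W(v)) · u_1 = 0  (should be 0).
Check: (v - proj_W(v)) · u_2 = 0  (should be 0).
Result: proj_W(v) = (-45/77, 555/154, -585/154).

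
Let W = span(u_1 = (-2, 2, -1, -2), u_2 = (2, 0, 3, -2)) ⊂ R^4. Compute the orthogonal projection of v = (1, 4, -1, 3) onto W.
proj_W(v) = (-42/53, -2/53, -65/53, 46/53)

Set up U = [u_1 | ... | u_2] ∈ R^(4×2). The projector onto W = col(U) is P = U (U^T U)^(-1) U^T.
Compute U^T U =
  [13, -3]
  [-3, 17],
and U^T v = (1, -7).
Solve U^T U · c = U^T v for the coefficients: c = (-1/53, -22/53). The projection is proj_W(v) = U c.
Check: (v - proj_W(v)) · u_1 = 0  (should be 0).
Check: (v - proj_W(v)) · u_2 = 0  (should be 0).
Result: proj_W(v) = (-42/53, -2/53, -65/53, 46/53).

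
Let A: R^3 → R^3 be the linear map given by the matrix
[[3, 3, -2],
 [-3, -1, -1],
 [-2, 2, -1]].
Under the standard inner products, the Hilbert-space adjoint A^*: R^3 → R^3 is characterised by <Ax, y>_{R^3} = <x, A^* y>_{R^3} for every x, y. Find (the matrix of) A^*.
A^* = A^T =
[[3, -3, -2],
 [3, -1, 2],
 [-2, -1, -1]]

For real matrices with standard dot products, the defining identity <Ax, y> = <x, A^* y> gives (Ax)^T y = x^T (A^*) y, i.e. x^T A^T y = x^T (A^*) y. Since this holds for all x, y, we must have A^* = A^T. Therefore
A^* =
[[3, -3, -2],
 [3, -1, 2],
 [-2, -1, -1]].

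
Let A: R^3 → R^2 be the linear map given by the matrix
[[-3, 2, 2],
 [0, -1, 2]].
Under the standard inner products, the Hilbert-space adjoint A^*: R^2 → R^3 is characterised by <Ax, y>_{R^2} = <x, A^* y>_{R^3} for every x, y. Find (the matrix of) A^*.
A^* = A^T =
[[-3, 0],
 [2, -1],
 [2, 2]]

For real matrices with standard dot products, the defining identity <Ax, y> = <x, A^* y> gives (Ax)^T y = x^T (A^*) y, i.e. x^T A^T y = x^T (A^*) y. Since this holds for all x, y, we must have A^* = A^T. Therefore
A^* =
[[-3, 0],
 [2, -1],
 [2, 2]].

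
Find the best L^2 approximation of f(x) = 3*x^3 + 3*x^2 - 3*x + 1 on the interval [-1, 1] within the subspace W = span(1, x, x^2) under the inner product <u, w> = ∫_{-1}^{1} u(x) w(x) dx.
g(x) = 3*x^2 - 6*x/5 + 1

The best approximation g ∈ W is the orthogonal projection of f onto W. Writing g = a_0 + a_1 x + a_2 x^2, the coefficients solve the normal equations G · a = b where
  G_{ij} = <φ_i, φ_j> and b_i = <f, φ_i>, with φ_0 = 1, φ_1 = x, φ_2 = x^2.
G =
  [2, 0, 2/3]
  [0, 2/3, 0]
  [2/3, 0, 2/5],
b = (4, -4/5, 28/15).
Solving gives a_0 = 1, a_1 = -6/5, a_2 = 3, so
  g(x) = 3*x^2 - 6*x/5 + 1.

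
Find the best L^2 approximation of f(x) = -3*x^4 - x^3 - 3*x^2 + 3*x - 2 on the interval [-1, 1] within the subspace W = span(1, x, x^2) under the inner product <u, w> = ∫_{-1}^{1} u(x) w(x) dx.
g(x) = -39*x^2/7 + 12*x/5 - 61/35

The best approximation g ∈ W is the orthogonal projection of f onto W. Writing g = a_0 + a_1 x + a_2 x^2, the coefficients solve the normal equations G · a = b where
  G_{ij} = <φ_i, φ_j> and b_i = <f, φ_i>, with φ_0 = 1, φ_1 = x, φ_2 = x^2.
G =
  [2, 0, 2/3]
  [0, 2/3, 0]
  [2/3, 0, 2/5],
b = (-36/5, 8/5, -356/105).
Solving gives a_0 = -61/35, a_1 = 12/5, a_2 = -39/7, so
  g(x) = -39*x^2/7 + 12*x/5 - 61/35.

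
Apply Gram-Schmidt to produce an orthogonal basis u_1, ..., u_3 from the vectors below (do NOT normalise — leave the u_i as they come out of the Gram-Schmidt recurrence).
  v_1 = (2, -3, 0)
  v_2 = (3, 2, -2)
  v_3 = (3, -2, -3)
Orthogonal basis:
  u_1 = (2, -3, 0)
  u_2 = (3, 2, -2)
  u_3 = (-174/221, -116/221, -29/17)

Apply the Gram-Schmidt recurrence
  u_1 = v_1
  u_i = v_i − Σ_{j<i} ((v_i · u_j) / (u_j · u_j)) · u_j.

Step by step this gives:
  u_1 = (2, -3, 0)
  u_2 = (3, 2, -2)
  u_3 = (-174/221, -116/221, -29/17)

Orthogonality check:
  u_2 · u_1 = 0 (should be 0)
  u_3 · u_1 = 0 (should be 0)
  u_3 · u_2 = 0 (should be 0)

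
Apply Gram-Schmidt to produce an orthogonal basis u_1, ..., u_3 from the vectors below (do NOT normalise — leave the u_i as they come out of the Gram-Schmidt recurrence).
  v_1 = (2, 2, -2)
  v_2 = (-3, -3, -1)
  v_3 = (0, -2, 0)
Orthogonal basis:
  u_1 = (2, 2, -2)
  u_2 = (-4/3, -4/3, -8/3)
  u_3 = (1, -1, 0)

Apply the Gram-Schmidt recurrence
  u_1 = v_1
  u_i = v_i − Σ_{j<i} ((v_i · u_j) / (u_j · u_j)) · u_j.

Step by step this gives:
  u_1 = (2, 2, -2)
  u_2 = (-4/3, -4/3, -8/3)
  u_3 = (1, -1, 0)

Orthogonality check:
  u_2 · u_1 = 0 (should be 0)
  u_3 · u_1 = 0 (should be 0)
  u_3 · u_2 = 0 (should be 0)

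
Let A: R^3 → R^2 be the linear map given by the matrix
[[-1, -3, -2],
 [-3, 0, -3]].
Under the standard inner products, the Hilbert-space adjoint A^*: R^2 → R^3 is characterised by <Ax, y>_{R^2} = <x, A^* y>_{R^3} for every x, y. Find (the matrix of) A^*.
A^* = A^T =
[[-1, -3],
 [-3, 0],
 [-2, -3]]

For real matrices with standard dot products, the defining identity <Ax, y> = <x, A^* y> gives (Ax)^T y = x^T (A^*) y, i.e. x^T A^T y = x^T (A^*) y. Since this holds for all x, y, we must have A^* = A^T. Therefore
A^* =
[[-1, -3],
 [-3, 0],
 [-2, -3]].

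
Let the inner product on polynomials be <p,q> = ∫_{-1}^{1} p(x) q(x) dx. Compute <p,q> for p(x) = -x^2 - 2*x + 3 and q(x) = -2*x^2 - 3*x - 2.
<p,q> = -148/15

Expand the product: p(x)·q(x) = 2*x^4 + 7*x^3 + 2*x^2 - 5*x - 6.
∫_{-1}^{1} of each monomial x^k gives [2/(k+1) if k even, 0 if k odd]. Integrating term-by-term (or equivalently evaluating the antiderivative F(x) = 2*x^5/5 + 7*x^4/4 + 2*x^3/3 - 5*x^2/2 - 6*x at the endpoints):
  F(1) − F(−1) = -341/60 − (251/60) = -148/15.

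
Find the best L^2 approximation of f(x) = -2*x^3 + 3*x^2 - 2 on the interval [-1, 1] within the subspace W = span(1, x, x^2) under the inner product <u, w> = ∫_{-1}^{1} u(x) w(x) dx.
g(x) = 3*x^2 - 6*x/5 - 2

The best approximation g ∈ W is the orthogonal projection of f onto W. Writing g = a_0 + a_1 x + a_2 x^2, the coefficients solve the normal equations G · a = b where
  G_{ij} = <φ_i, φ_j> and b_i = <f, φ_i>, with φ_0 = 1, φ_1 = x, φ_2 = x^2.
G =
  [2, 0, 2/3]
  [0, 2/3, 0]
  [2/3, 0, 2/5],
b = (-2, -4/5, -2/15).
Solving gives a_0 = -2, a_1 = -6/5, a_2 = 3, so
  g(x) = 3*x^2 - 6*x/5 - 2.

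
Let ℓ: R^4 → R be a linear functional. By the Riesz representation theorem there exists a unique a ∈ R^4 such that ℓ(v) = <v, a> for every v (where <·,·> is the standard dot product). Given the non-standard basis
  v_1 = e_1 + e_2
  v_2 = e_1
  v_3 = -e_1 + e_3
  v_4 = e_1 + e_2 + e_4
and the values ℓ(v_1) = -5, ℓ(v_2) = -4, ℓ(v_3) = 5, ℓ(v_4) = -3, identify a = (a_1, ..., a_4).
a = (-4, -1, 1, 2)

Write a = (a_1, ..., a_4) in the standard basis. For each basis vector v_i, ℓ(v_i) = <v_i, a> is a linear equation in the a_j's. Collect the n equations into a matrix system V a = ℓ, where row i of V is v_i (expressed in the standard basis). Since V is invertible (lower-triangular with 1s on the diagonal, up to permutation), solve by back-substitution:
  V =
[[1, 1, 0, 0],
 [1, 0, 0, 0],
 [-1, 0, 1, 0],
 [1, 1, 0, 1]]
  V a = (-5, -4, 5, -3)
Solving gives a = (-4, -1, 1, 2).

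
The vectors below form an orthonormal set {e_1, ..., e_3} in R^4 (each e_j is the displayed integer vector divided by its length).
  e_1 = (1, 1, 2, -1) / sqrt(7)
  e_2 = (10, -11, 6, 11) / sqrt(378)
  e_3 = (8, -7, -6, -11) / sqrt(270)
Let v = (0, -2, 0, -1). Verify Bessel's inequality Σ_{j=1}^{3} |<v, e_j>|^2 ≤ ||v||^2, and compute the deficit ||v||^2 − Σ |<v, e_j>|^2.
Σ |<v, e_j>|^2 = 25/9; ||v||^2 = 5; deficit = 20/9

Write each e_j = u_j / sqrt(<u_j, u_j>) where u_j is the displayed integer vector. Then <v, e_j> = <v, u_j> / sqrt(<u_j, u_j>), so |<v, e_j>|^2 = <v, u_j>^2 / <u_j, u_j>.
Coefficients: <v, e_1> = -1/sqrt(7), <v, e_2> = 11/sqrt(378), <v, e_3> = 25/sqrt(270).
Square and sum: Σ |<v, e_j>|^2 = 25/9.
Compute ||v||^2 = v·v = 5.
Deficit = 5 − 25/9 = 20/9 ≥ 0, confirming Bessel's inequality. (The deficit equals ||v − Σ <v,e_j> e_j||^2, the squared distance from v to span{e_j}.)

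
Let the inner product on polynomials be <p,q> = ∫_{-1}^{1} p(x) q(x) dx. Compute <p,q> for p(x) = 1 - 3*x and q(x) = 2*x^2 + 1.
<p,q> = 10/3

Expand the product: p(x)·q(x) = -6*x^3 + 2*x^2 - 3*x + 1.
∫_{-1}^{1} of each monomial x^k gives [2/(k+1) if k even, 0 if k odd]. Integrating term-by-term (or equivalently evaluating the antiderivative F(x) = -3*x^4/2 + 2*x^3/3 - 3*x^2/2 + x at the endpoints):
  F(1) − F(−1) = -4/3 − (-14/3) = 10/3.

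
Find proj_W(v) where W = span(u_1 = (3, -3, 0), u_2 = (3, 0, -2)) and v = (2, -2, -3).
proj_W(v) = (52/17, -16/17, -24/17)

Set up U = [u_1 | ... | u_2] ∈ R^(3×2). The projector onto W = col(U) is P = U (U^T U)^(-1) U^T.
Compute U^T U =
  [18, 9]
  [9, 13],
and U^T v = (12, 12).
Solve U^T U · c = U^T v for the coefficients: c = (16/51, 12/17). The projection is proj_W(v) = U c.
Check: (v - proj_W(v)) · u_1 = 0  (should be 0).
Check: (v - proj_W(v)) · u_2 = 0  (should be 0).
Result: proj_W(v) = (52/17, -16/17, -24/17).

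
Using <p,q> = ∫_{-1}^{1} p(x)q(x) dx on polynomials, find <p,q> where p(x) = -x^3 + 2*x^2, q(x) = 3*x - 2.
<p,q> = -58/15

Expand the product: p(x)·q(x) = -3*x^4 + 8*x^3 - 4*x^2.
∫_{-1}^{1} of each monomial x^k gives [2/(k+1) if k even, 0 if k odd]. Integrating term-by-term (or equivalently evaluating the antiderivative F(x) = -3*x^5/5 + 2*x^4 - 4*x^3/3 at the endpoints):
  F(1) − F(−1) = 1/15 − (59/15) = -58/15.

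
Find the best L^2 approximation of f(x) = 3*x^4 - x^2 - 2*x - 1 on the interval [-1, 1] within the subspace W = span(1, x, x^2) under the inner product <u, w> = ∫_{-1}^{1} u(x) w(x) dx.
g(x) = 11*x^2/7 - 2*x - 44/35

The best approximation g ∈ W is the orthogonal projection of f onto W. Writing g = a_0 + a_1 x + a_2 x^2, the coefficients solve the normal equations G · a = b where
  G_{ij} = <φ_i, φ_j> and b_i = <f, φ_i>, with φ_0 = 1, φ_1 = x, φ_2 = x^2.
G =
  [2, 0, 2/3]
  [0, 2/3, 0]
  [2/3, 0, 2/5],
b = (-22/15, -4/3, -22/105).
Solving gives a_0 = -44/35, a_1 = -2, a_2 = 11/7, so
  g(x) = 11*x^2/7 - 2*x - 44/35.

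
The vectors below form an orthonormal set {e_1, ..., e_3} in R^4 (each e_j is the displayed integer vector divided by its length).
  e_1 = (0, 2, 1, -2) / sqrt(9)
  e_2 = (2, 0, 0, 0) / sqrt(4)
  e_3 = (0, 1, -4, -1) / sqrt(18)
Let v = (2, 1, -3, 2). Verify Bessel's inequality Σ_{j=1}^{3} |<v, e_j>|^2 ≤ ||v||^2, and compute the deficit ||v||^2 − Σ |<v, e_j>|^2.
Σ |<v, e_j>|^2 = 27/2; ||v||^2 = 18; deficit = 9/2

Write each e_j = u_j / sqrt(<u_j, u_j>) where u_j is the displayed integer vector. Then <v, e_j> = <v, u_j> / sqrt(<u_j, u_j>), so |<v, e_j>|^2 = <v, u_j>^2 / <u_j, u_j>.
Coefficients: <v, e_1> = -5/sqrt(9), <v, e_2> = 4/sqrt(4), <v, e_3> = 11/sqrt(18).
Square and sum: Σ |<v, e_j>|^2 = 27/2.
Compute ||v||^2 = v·v = 18.
Deficit = 18 − 27/2 = 9/2 ≥ 0, confirming Bessel's inequality. (The deficit equals ||v − Σ <v,e_j> e_j||^2, the squared distance from v to span{e_j}.)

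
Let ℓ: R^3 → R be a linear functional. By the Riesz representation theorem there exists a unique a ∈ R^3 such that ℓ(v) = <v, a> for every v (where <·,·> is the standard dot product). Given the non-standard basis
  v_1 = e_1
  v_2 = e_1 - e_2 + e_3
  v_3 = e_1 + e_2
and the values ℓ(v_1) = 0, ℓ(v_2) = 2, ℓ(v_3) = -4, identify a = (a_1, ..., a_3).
a = (0, -4, -2)

Write a = (a_1, ..., a_3) in the standard basis. For each basis vector v_i, ℓ(v_i) = <v_i, a> is a linear equation in the a_j's. Collect the n equations into a matrix system V a = ℓ, where row i of V is v_i (expressed in the standard basis). Since V is invertible (lower-triangular with 1s on the diagonal, up to permutation), solve by back-substitution:
  V =
[[1, 0, 0],
 [1, -1, 1],
 [1, 1, 0]]
  V a = (0, 2, -4)
Solving gives a = (0, -4, -2).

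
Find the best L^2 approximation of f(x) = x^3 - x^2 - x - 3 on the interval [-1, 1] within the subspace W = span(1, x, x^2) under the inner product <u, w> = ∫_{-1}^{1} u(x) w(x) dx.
g(x) = -x^2 - 2*x/5 - 3

The best approximation g ∈ W is the orthogonal projection of f onto W. Writing g = a_0 + a_1 x + a_2 x^2, the coefficients solve the normal equations G · a = b where
  G_{ij} = <φ_i, φ_j> and b_i = <f, φ_i>, with φ_0 = 1, φ_1 = x, φ_2 = x^2.
G =
  [2, 0, 2/3]
  [0, 2/3, 0]
  [2/3, 0, 2/5],
b = (-20/3, -4/15, -12/5).
Solving gives a_0 = -3, a_1 = -2/5, a_2 = -1, so
  g(x) = -x^2 - 2*x/5 - 3.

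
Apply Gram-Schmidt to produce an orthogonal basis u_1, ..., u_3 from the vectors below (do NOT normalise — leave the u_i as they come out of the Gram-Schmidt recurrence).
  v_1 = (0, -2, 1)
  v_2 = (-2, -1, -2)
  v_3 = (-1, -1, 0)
Orthogonal basis:
  u_1 = (0, -2, 1)
  u_2 = (-2, -1, -2)
  u_3 = (-1/3, 2/15, 4/15)

Apply the Gram-Schmidt recurrence
  u_1 = v_1
  u_i = v_i − Σ_{j<i} ((v_i · u_j) / (u_j · u_j)) · u_j.

Step by step this gives:
  u_1 = (0, -2, 1)
  u_2 = (-2, -1, -2)
  u_3 = (-1/3, 2/15, 4/15)

Orthogonality check:
  u_2 · u_1 = 0 (should be 0)
  u_3 · u_1 = 0 (should be 0)
  u_3 · u_2 = 0 (should be 0)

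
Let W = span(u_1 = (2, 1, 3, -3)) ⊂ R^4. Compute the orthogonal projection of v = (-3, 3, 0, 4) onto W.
proj_W(v) = (-30/23, -15/23, -45/23, 45/23)

Set up U = [u_1 | ... | u_1] ∈ R^(4×1). The projector onto W = col(U) is P = U (U^T U)^(-1) U^T.
Compute U^T U =
  [23],
and U^T v = (-15).
Solve U^T U · c = U^T v for the coefficients: c = (-15/23). The projection is proj_W(v) = U c.
Check: (v - proj_W(v)) · u_1 = 0  (should be 0).
Result: proj_W(v) = (-30/23, -15/23, -45/23, 45/23).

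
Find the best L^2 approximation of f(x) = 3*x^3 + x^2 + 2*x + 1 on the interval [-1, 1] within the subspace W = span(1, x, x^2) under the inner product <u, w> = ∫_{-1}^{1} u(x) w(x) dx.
g(x) = x^2 + 19*x/5 + 1

The best approximation g ∈ W is the orthogonal projection of f onto W. Writing g = a_0 + a_1 x + a_2 x^2, the coefficients solve the normal equations G · a = b where
  G_{ij} = <φ_i, φ_j> and b_i = <f, φ_i>, with φ_0 = 1, φ_1 = x, φ_2 = x^2.
G =
  [2, 0, 2/3]
  [0, 2/3, 0]
  [2/3, 0, 2/5],
b = (8/3, 38/15, 16/15).
Solving gives a_0 = 1, a_1 = 19/5, a_2 = 1, so
  g(x) = x^2 + 19*x/5 + 1.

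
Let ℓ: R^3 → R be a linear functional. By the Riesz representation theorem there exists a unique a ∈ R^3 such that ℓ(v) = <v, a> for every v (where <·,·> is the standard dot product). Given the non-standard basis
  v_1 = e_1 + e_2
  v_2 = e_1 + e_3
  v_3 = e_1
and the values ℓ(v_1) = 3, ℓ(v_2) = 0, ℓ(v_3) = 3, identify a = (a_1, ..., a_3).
a = (3, 0, -3)

Write a = (a_1, ..., a_3) in the standard basis. For each basis vector v_i, ℓ(v_i) = <v_i, a> is a linear equation in the a_j's. Collect the n equations into a matrix system V a = ℓ, where row i of V is v_i (expressed in the standard basis). Since V is invertible (lower-triangular with 1s on the diagonal, up to permutation), solve by back-substitution:
  V =
[[1, 1, 0],
 [1, 0, 1],
 [1, 0, 0]]
  V a = (3, 0, 3)
Solving gives a = (3, 0, -3).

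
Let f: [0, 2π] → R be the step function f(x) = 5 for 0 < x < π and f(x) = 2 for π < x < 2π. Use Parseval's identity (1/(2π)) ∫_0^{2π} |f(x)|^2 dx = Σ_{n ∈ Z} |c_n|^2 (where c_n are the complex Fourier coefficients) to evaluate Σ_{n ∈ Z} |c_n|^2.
Σ |c_n|^2 = 29/2

Parseval equates the L^2 energy of f (normalised by 1/(2π)) with the ℓ^2 sum of its Fourier coefficients: (1/(2π)) ∫_0^{2π} |f|^2 = Σ |c_n|^2.
Compute the left side: (1/(2π)) [∫_0^π 5^2 dx + ∫_π^{2π} 2^2 dx] = (1/(2π)) · (25π + 4π) = (25 + 4)/2 = 29/2.
So Σ_{n ∈ Z} |c_n|^2 = 29/2.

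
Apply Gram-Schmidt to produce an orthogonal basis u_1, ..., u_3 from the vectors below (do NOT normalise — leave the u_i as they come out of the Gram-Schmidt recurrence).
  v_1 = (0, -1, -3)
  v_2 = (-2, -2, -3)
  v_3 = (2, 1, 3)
Orthogonal basis:
  u_1 = (0, -1, -3)
  u_2 = (-2, -9/10, 3/10)
  u_3 = (18/49, -36/49, 12/49)

Apply the Gram-Schmidt recurrence
  u_1 = v_1
  u_i = v_i − Σ_{j<i} ((v_i · u_j) / (u_j · u_j)) · u_j.

Step by step this gives:
  u_1 = (0, -1, -3)
  u_2 = (-2, -9/10, 3/10)
  u_3 = (18/49, -36/49, 12/49)

Orthogonality check:
  u_2 · u_1 = 0 (should be 0)
  u_3 · u_1 = 0 (should be 0)
  u_3 · u_2 = 0 (should be 0)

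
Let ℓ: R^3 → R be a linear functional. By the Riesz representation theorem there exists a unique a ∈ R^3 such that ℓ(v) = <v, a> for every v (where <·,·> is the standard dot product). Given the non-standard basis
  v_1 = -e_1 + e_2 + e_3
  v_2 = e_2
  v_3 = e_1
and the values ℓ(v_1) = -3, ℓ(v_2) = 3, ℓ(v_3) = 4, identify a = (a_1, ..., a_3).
a = (4, 3, -2)

Write a = (a_1, ..., a_3) in the standard basis. For each basis vector v_i, ℓ(v_i) = <v_i, a> is a linear equation in the a_j's. Collect the n equations into a matrix system V a = ℓ, where row i of V is v_i (expressed in the standard basis). Since V is invertible (lower-triangular with 1s on the diagonal, up to permutation), solve by back-substitution:
  V =
[[-1, 1, 1],
 [0, 1, 0],
 [1, 0, 0]]
  V a = (-3, 3, 4)
Solving gives a = (4, 3, -2).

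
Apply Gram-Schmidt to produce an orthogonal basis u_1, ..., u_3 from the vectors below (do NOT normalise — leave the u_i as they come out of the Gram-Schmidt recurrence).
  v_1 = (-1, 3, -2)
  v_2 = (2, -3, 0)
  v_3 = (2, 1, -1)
Orthogonal basis:
  u_1 = (-1, 3, -2)
  u_2 = (17/14, -9/14, -11/7)
  u_3 = (78/61, 52/61, 39/61)

Apply the Gram-Schmidt recurrence
  u_1 = v_1
  u_i = v_i − Σ_{j<i} ((v_i · u_j) / (u_j · u_j)) · u_j.

Step by step this gives:
  u_1 = (-1, 3, -2)
  u_2 = (17/14, -9/14, -11/7)
  u_3 = (78/61, 52/61, 39/61)

Orthogonality check:
  u_2 · u_1 = 0 (should be 0)
  u_3 · u_1 = 0 (should be 0)
  u_3 · u_2 = 0 (should be 0)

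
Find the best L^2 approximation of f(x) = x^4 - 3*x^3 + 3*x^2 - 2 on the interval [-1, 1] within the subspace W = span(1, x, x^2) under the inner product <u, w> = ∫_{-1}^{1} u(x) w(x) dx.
g(x) = 27*x^2/7 - 9*x/5 - 73/35

The best approximation g ∈ W is the orthogonal projection of f onto W. Writing g = a_0 + a_1 x + a_2 x^2, the coefficients solve the normal equations G · a = b where
  G_{ij} = <φ_i, φ_j> and b_i = <f, φ_i>, with φ_0 = 1, φ_1 = x, φ_2 = x^2.
G =
  [2, 0, 2/3]
  [0, 2/3, 0]
  [2/3, 0, 2/5],
b = (-8/5, -6/5, 16/105).
Solving gives a_0 = -73/35, a_1 = -9/5, a_2 = 27/7, so
  g(x) = 27*x^2/7 - 9*x/5 - 73/35.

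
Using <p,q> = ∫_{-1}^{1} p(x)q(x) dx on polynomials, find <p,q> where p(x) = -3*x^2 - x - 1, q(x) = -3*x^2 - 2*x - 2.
<p,q> = 224/15

Expand the product: p(x)·q(x) = 9*x^4 + 9*x^3 + 11*x^2 + 4*x + 2.
∫_{-1}^{1} of each monomial x^k gives [2/(k+1) if k even, 0 if k odd]. Integrating term-by-term (or equivalently evaluating the antiderivative F(x) = 9*x^5/5 + 9*x^4/4 + 11*x^3/3 + 2*x^2 + 2*x at the endpoints):
  F(1) − F(−1) = 703/60 − (-193/60) = 224/15.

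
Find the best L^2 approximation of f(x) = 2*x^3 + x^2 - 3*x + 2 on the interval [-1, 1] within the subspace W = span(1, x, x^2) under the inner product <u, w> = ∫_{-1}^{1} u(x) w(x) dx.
g(x) = x^2 - 9*x/5 + 2

The best approximation g ∈ W is the orthogonal projection of f onto W. Writing g = a_0 + a_1 x + a_2 x^2, the coefficients solve the normal equations G · a = b where
  G_{ij} = <φ_i, φ_j> and b_i = <f, φ_i>, with φ_0 = 1, φ_1 = x, φ_2 = x^2.
G =
  [2, 0, 2/3]
  [0, 2/3, 0]
  [2/3, 0, 2/5],
b = (14/3, -6/5, 26/15).
Solving gives a_0 = 2, a_1 = -9/5, a_2 = 1, so
  g(x) = x^2 - 9*x/5 + 2.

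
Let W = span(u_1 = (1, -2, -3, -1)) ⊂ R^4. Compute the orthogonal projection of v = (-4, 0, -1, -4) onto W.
proj_W(v) = (1/5, -2/5, -3/5, -1/5)

Set up U = [u_1 | ... | u_1] ∈ R^(4×1). The projector onto W = col(U) is P = U (U^T U)^(-1) U^T.
Compute U^T U =
  [15],
and U^T v = (3).
Solve U^T U · c = U^T v for the coefficients: c = (1/5). The projection is proj_W(v) = U c.
Check: (v - proj_W(v)) · u_1 = 0  (should be 0).
Result: proj_W(v) = (1/5, -2/5, -3/5, -1/5).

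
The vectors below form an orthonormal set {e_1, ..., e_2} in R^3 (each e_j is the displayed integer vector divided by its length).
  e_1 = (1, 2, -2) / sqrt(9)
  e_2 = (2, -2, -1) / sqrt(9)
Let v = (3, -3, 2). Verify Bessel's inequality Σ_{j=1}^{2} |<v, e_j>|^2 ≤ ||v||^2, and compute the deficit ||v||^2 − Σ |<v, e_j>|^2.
Σ |<v, e_j>|^2 = 149/9; ||v||^2 = 22; deficit = 49/9

Write each e_j = u_j / sqrt(<u_j, u_j>) where u_j is the displayed integer vector. Then <v, e_j> = <v, u_j> / sqrt(<u_j, u_j>), so |<v, e_j>|^2 = <v, u_j>^2 / <u_j, u_j>.
Coefficients: <v, e_1> = -7/sqrt(9), <v, e_2> = 10/sqrt(9).
Square and sum: Σ |<v, e_j>|^2 = 149/9.
Compute ||v||^2 = v·v = 22.
Deficit = 22 − 149/9 = 49/9 ≥ 0, confirming Bessel's inequality. (The deficit equals ||v − Σ <v,e_j> e_j||^2, the squared distance from v to span{e_j}.)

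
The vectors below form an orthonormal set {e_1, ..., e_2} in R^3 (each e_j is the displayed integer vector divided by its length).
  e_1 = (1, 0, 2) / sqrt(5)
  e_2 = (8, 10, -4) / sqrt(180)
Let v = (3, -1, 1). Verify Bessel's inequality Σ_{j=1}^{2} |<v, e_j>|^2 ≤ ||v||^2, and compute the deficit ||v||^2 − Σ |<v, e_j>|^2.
Σ |<v, e_j>|^2 = 50/9; ||v||^2 = 11; deficit = 49/9

Write each e_j = u_j / sqrt(<u_j, u_j>) where u_j is the displayed integer vector. Then <v, e_j> = <v, u_j> / sqrt(<u_j, u_j>), so |<v, e_j>|^2 = <v, u_j>^2 / <u_j, u_j>.
Coefficients: <v, e_1> = 5/sqrt(5), <v, e_2> = 10/sqrt(180).
Square and sum: Σ |<v, e_j>|^2 = 50/9.
Compute ||v||^2 = v·v = 11.
Deficit = 11 − 50/9 = 49/9 ≥ 0, confirming Bessel's inequality. (The deficit equals ||v − Σ <v,e_j> e_j||^2, the squared distance from v to span{e_j}.)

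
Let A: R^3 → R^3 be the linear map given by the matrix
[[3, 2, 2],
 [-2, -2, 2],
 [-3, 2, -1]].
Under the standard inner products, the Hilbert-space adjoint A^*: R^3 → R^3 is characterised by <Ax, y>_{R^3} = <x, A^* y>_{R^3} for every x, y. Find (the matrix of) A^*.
A^* = A^T =
[[3, -2, -3],
 [2, -2, 2],
 [2, 2, -1]]

For real matrices with standard dot products, the defining identity <Ax, y> = <x, A^* y> gives (Ax)^T y = x^T (A^*) y, i.e. x^T A^T y = x^T (A^*) y. Since this holds for all x, y, we must have A^* = A^T. Therefore
A^* =
[[3, -2, -3],
 [2, -2, 2],
 [2, 2, -1]].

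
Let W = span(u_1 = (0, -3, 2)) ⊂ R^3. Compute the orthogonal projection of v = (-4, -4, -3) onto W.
proj_W(v) = (0, -18/13, 12/13)

Set up U = [u_1 | ... | u_1] ∈ R^(3×1). The projector onto W = col(U) is P = U (U^T U)^(-1) U^T.
Compute U^T U =
  [13],
and U^T v = (6).
Solve U^T U · c = U^T v for the coefficients: c = (6/13). The projection is proj_W(v) = U c.
Check: (v - proj_W(v)) · u_1 = 0  (should be 0).
Result: proj_W(v) = (0, -18/13, 12/13).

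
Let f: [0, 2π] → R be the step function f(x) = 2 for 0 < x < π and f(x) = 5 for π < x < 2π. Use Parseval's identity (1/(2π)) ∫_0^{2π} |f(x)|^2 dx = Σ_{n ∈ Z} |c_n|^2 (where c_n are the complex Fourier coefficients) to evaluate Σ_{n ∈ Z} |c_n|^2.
Σ |c_n|^2 = 29/2

Parseval equates the L^2 energy of f (normalised by 1/(2π)) with the ℓ^2 sum of its Fourier coefficients: (1/(2π)) ∫_0^{2π} |f|^2 = Σ |c_n|^2.
Compute the left side: (1/(2π)) [∫_0^π 2^2 dx + ∫_π^{2π} 5^2 dx] = (1/(2π)) · (4π + 25π) = (4 + 25)/2 = 29/2.
So Σ_{n ∈ Z} |c_n|^2 = 29/2.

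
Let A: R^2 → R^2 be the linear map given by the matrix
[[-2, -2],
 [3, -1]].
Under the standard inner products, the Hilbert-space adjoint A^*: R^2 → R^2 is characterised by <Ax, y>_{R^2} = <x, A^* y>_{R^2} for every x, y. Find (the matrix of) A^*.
A^* = A^T =
[[-2, 3],
 [-2, -1]]

For real matrices with standard dot products, the defining identity <Ax, y> = <x, A^* y> gives (Ax)^T y = x^T (A^*) y, i.e. x^T A^T y = x^T (A^*) y. Since this holds for all x, y, we must have A^* = A^T. Therefore
A^* =
[[-2, 3],
 [-2, -1]].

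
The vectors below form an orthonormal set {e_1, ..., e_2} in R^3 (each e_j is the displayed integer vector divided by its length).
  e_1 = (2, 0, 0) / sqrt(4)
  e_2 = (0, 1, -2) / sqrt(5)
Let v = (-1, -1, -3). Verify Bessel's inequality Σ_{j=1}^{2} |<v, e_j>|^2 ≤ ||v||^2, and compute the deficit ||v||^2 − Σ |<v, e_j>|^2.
Σ |<v, e_j>|^2 = 6; ||v||^2 = 11; deficit = 5

Write each e_j = u_j / sqrt(<u_j, u_j>) where u_j is the displayed integer vector. Then <v, e_j> = <v, u_j> / sqrt(<u_j, u_j>), so |<v, e_j>|^2 = <v, u_j>^2 / <u_j, u_j>.
Coefficients: <v, e_1> = -2/sqrt(4), <v, e_2> = 5/sqrt(5).
Square and sum: Σ |<v, e_j>|^2 = 6.
Compute ||v||^2 = v·v = 11.
Deficit = 11 − 6 = 5 ≥ 0, confirming Bessel's inequality. (The deficit equals ||v − Σ <v,e_j> e_j||^2, the squared distance from v to span{e_j}.)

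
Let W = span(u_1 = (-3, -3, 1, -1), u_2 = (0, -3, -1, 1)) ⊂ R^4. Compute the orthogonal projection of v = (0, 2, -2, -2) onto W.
proj_W(v) = (8/19, 34/19, 6/19, -6/19)

Set up U = [u_1 | ... | u_2] ∈ R^(4×2). The projector onto W = col(U) is P = U (U^T U)^(-1) U^T.
Compute U^T U =
  [20, 7]
  [7, 11],
and U^T v = (-6, -6).
Solve U^T U · c = U^T v for the coefficients: c = (-8/57, -26/57). The projection is proj_W(v) = U c.
Check: (v - proj_W(v)) · u_1 = 0  (should be 0).
Check: (v - proj_W(v)) · u_2 = 0  (should be 0).
Result: proj_W(v) = (8/19, 34/19, 6/19, -6/19).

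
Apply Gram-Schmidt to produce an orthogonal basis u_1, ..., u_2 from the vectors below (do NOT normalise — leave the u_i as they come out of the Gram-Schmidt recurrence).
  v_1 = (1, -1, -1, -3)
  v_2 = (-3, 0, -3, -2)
Orthogonal basis:
  u_1 = (1, -1, -1, -3)
  u_2 = (-7/2, 1/2, -5/2, -1/2)

Apply the Gram-Schmidt recurrence
  u_1 = v_1
  u_i = v_i − Σ_{j<i} ((v_i · u_j) / (u_j · u_j)) · u_j.

Step by step this gives:
  u_1 = (1, -1, -1, -3)
  u_2 = (-7/2, 1/2, -5/2, -1/2)

Orthogonality check:
  u_2 · u_1 = 0 (should be 0)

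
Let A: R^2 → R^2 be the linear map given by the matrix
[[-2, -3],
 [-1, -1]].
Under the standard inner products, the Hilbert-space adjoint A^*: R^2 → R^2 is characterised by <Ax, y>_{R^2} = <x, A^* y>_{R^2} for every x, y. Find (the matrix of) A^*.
A^* = A^T =
[[-2, -1],
 [-3, -1]]

For real matrices with standard dot products, the defining identity <Ax, y> = <x, A^* y> gives (Ax)^T y = x^T (A^*) y, i.e. x^T A^T y = x^T (A^*) y. Since this holds for all x, y, we must have A^* = A^T. Therefore
A^* =
[[-2, -1],
 [-3, -1]].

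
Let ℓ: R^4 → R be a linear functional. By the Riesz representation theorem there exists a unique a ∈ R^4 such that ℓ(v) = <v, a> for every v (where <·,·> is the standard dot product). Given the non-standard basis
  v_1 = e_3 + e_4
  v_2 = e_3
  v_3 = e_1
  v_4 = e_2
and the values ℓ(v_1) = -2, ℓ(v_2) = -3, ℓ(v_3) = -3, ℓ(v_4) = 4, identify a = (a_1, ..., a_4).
a = (-3, 4, -3, 1)

Write a = (a_1, ..., a_4) in the standard basis. For each basis vector v_i, ℓ(v_i) = <v_i, a> is a linear equation in the a_j's. Collect the n equations into a matrix system V a = ℓ, where row i of V is v_i (expressed in the standard basis). Since V is invertible (lower-triangular with 1s on the diagonal, up to permutation), solve by back-substitution:
  V =
[[0, 0, 1, 1],
 [0, 0, 1, 0],
 [1, 0, 0, 0],
 [0, 1, 0, 0]]
  V a = (-2, -3, -3, 4)
Solving gives a = (-3, 4, -3, 1).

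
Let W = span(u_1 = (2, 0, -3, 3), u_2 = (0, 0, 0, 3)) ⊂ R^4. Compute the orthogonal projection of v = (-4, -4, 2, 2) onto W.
proj_W(v) = (-28/13, 0, 42/13, 2)

Set up U = [u_1 | ... | u_2] ∈ R^(4×2). The projector onto W = col(U) is P = U (U^T U)^(-1) U^T.
Compute U^T U =
  [22, 9]
  [9, 9],
and U^T v = (-8, 6).
Solve U^T U · c = U^T v for the coefficients: c = (-14/13, 68/39). The projection is proj_W(v) = U c.
Check: (v - proj_W(v)) · u_1 = 0  (should be 0).
Check: (v - proj_W(v)) · u_2 = 0  (should be 0).
Result: proj_W(v) = (-28/13, 0, 42/13, 2).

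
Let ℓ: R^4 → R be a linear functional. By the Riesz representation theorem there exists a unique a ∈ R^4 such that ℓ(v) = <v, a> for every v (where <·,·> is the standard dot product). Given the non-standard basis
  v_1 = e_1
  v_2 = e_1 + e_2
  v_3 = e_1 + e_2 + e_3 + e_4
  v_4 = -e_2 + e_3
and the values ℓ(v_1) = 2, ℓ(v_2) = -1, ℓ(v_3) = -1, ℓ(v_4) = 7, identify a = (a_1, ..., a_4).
a = (2, -3, 4, -4)

Write a = (a_1, ..., a_4) in the standard basis. For each basis vector v_i, ℓ(v_i) = <v_i, a> is a linear equation in the a_j's. Collect the n equations into a matrix system V a = ℓ, where row i of V is v_i (expressed in the standard basis). Since V is invertible (lower-triangular with 1s on the diagonal, up to permutation), solve by back-substitution:
  V =
[[1, 0, 0, 0],
 [1, 1, 0, 0],
 [1, 1, 1, 1],
 [0, -1, 1, 0]]
  V a = (2, -1, -1, 7)
Solving gives a = (2, -3, 4, -4).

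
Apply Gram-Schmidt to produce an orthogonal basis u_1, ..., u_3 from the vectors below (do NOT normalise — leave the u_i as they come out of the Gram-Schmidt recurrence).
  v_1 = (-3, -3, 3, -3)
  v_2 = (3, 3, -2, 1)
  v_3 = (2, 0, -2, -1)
Orthogonal basis:
  u_1 = (-3, -3, 3, -3)
  u_2 = (3/4, 3/4, 1/4, -5/4)
  u_3 = (7/11, -15/11, -16/11, -8/11)

Apply the Gram-Schmidt recurrence
  u_1 = v_1
  u_i = v_i − Σ_{j<i} ((v_i · u_j) / (u_j · u_j)) · u_j.

Step by step this gives:
  u_1 = (-3, -3, 3, -3)
  u_2 = (3/4, 3/4, 1/4, -5/4)
  u_3 = (7/11, -15/11, -16/11, -8/11)

Orthogonality check:
  u_2 · u_1 = 0 (should be 0)
  u_3 · u_1 = 0 (should be 0)
  u_3 · u_2 = 0 (should be 0)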